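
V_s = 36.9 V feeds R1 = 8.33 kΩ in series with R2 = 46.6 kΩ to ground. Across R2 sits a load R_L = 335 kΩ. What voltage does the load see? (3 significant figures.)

First combine the lower leg with the load: R2 ‖ R_L = 40.91 kΩ.
Now apply the divider: V_out = 36.9 × 0.8308 = 30.66 V.
(Unloaded it would be 31.3 V; the load pulls it down.)

V_out ≈ 30.7 V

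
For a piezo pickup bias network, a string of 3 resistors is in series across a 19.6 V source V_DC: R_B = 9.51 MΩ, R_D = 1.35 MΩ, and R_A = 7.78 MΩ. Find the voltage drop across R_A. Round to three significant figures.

Series total: ΣR = 9.51 + 1.35 + 7.78 = 18.64 MΩ.
V = V_DC · R/ΣR = 19.6 × 0.4174 = 8.181 V.

V ≈ 8.18 V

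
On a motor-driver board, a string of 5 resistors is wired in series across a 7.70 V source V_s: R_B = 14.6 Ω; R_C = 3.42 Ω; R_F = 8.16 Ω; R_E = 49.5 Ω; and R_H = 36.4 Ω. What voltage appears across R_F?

Total series resistance ΣR = 14.6 + 3.42 + 8.16 + 49.5 + 36.4 = 112.1 Ω.
Voltage divider: V = V_s · (8.160 / 112.1) = 7.70 × 0.07281 = 0.5606 V.

V ≈ 0.561 V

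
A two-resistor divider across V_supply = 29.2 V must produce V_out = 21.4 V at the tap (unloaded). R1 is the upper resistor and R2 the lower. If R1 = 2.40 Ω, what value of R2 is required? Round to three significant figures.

R2 ≈ 6.58 Ω

Required fraction k = V_out/V_supply = 0.7329.
Rearranging, R2 = R1·k/(1−k) = 2.40 × 2.744 = 6.585 Ω.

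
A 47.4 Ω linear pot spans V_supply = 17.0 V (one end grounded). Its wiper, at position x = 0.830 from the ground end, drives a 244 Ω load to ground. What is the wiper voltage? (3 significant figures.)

V_out ≈ 13.7 V

Split the track: R_lower = x·R_p = 39.34 Ω, R_upper = (1−x)·R_p = 8.058 Ω.
Lower segment in parallel with the load: 39.34 ‖ 244 = 33.88 Ω.
Then V_out = V_supply · 33.88/(8.058 + 33.88) = 13.73 V.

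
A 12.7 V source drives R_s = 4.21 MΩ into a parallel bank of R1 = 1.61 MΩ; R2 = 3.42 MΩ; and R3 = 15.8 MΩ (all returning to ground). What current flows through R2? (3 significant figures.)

Equivalent of the parallel group: R_p = 1.024 MΩ.
Node voltage V_A = V_DC · R_p/(R_s + R_p) = 12.7 × 0.1956 = 2.484 V.
Branch current I = V_A/R2 = 2.484/3.42 = 0.7264 µA.

I ≈ 0.726 µA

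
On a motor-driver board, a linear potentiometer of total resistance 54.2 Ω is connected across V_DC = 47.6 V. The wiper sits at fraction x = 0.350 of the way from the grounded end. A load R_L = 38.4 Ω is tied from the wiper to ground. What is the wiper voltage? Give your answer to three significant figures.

V_out ≈ 12.6 V

Split the track: R_lower = x·R_p = 18.97 Ω, R_upper = (1−x)·R_p = 35.23 Ω.
Lower segment in parallel with the load: 18.97 ‖ 38.4 = 12.70 Ω.
Loaded-divider output: V_out = 47.6 × 0.2649 = 12.61 V.
(Unloaded: V_out = x·V_DC = 16.7 V.)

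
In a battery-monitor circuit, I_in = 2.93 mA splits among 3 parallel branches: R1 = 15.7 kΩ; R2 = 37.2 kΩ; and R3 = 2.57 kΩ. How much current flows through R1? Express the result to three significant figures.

Conductances: ΣG = 1/15.7 + 1/37.2 + 1/2.57 = 0.4797 (1/kΩ).
Current divider: I(R1) = I_in · G_k/ΣG = 2.93 × (0.06369/0.4797) = 2.93 × 0.1328 = 0.3891 mA.

I ≈ 0.389 mA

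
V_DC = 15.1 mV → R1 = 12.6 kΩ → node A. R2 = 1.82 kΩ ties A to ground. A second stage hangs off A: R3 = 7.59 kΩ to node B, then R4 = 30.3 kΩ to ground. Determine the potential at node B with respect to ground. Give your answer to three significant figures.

V_B ≈ 1.46 mV

The second stage (R3 + R4 = 37.89 kΩ) loads node A in parallel with R2.
R2 ‖ (R3+R4) = 1.737 kΩ.
First divider: V_A = V_DC · 1.737/(12.6 + 1.737) = 1.829 mV.
Then the unloaded second divider: V_B = V_A × R4/(R3+R4) = 1.829 × 0.7997 = 1.463 mV.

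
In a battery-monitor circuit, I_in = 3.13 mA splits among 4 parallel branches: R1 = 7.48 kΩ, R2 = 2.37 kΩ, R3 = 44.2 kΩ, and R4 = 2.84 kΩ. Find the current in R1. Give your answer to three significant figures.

Total conductance ΣG = 1/7.48 + 1/2.37 + 1/44.2 + 1/2.84 = 0.9304 (units of 1/kΩ).
Current divider: I(R1) = I_in · G_k/ΣG = 3.13 × (0.1337/0.9304) = 3.13 × 0.1437 = 0.4498 mA.

I ≈ 0.450 mA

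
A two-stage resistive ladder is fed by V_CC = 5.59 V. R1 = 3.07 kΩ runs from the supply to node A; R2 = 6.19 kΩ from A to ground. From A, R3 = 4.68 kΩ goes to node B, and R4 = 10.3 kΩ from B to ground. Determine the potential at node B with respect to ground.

V_B ≈ 2.26 V

Node A sees R2 in parallel with the series input of stage 2, R3 + R4 = 14.98 kΩ.
R2 ‖ (R3+R4) = 4.380 kΩ.
So V_A = 5.59 × 0.5879 = 3.286 V.
V_B = V_A × 0.6876 = 2.260 V.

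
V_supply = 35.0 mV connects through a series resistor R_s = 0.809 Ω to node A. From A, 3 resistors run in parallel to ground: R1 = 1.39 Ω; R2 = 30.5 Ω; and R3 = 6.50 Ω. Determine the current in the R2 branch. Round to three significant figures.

Parallel bank: R_p = 1/(1/1.39 + 1/30.5 + 1/6.50) = 1.104 Ω.
Node voltage V_A = V_supply · R_p/(R_s + R_p) = 35.0 × 0.5770 = 20.20 mV.
I(R2) = V_A / R2 = 20.20/30.5 = 0.6622 mA.

I ≈ 0.662 mA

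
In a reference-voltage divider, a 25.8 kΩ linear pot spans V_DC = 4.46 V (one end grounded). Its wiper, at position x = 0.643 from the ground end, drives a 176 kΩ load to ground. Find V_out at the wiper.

V_out ≈ 2.77 V

The pot divides into 9.211 kΩ above the wiper and 16.59 kΩ below.
R_L loads the lower segment: effective lower R = 15.16 kΩ.
Loaded-divider output: V_out = 4.46 × 0.6221 = 2.774 V.
(Unloaded: V_out = x·V_DC = 2.87 V.)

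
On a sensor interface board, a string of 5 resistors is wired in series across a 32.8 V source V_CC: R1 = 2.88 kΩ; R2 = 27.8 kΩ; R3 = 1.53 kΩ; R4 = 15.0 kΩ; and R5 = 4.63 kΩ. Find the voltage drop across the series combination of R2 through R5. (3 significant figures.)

ΣR = 2.88 + 27.8 + 1.53 + 15.0 + 4.63 = 51.84 kΩ.
R_{R2..R5} = 27.8 + 1.53 + 15.0 + 4.63 = 48.96 kΩ.
Voltage divider: V = V_CC · (48.96 / 51.84) = 32.8 × 0.9444 = 30.98 V.

V ≈ 31.0 V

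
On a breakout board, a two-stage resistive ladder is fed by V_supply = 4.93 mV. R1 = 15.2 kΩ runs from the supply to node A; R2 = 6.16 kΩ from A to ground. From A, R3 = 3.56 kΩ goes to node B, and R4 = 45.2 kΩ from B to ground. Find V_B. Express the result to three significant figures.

V_B ≈ 1.21 mV

The second stage (R3 + R4 = 48.76 kΩ) loads node A in parallel with R2.
R2 ‖ (R3+R4) = 5.469 kΩ.
So V_A = 4.93 × 0.2646 = 1.304 mV.
Then the unloaded second divider: V_B = V_A × R4/(R3+R4) = 1.304 × 0.9270 = 1.209 mV.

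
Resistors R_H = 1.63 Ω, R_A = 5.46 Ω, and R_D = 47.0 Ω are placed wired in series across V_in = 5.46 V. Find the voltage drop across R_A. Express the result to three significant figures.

V ≈ 0.551 V

Total series resistance ΣR = 1.63 + 5.46 + 47.0 = 54.09 Ω.
V = V_in · R/ΣR = 5.46 × 0.1009 = 0.5511 V.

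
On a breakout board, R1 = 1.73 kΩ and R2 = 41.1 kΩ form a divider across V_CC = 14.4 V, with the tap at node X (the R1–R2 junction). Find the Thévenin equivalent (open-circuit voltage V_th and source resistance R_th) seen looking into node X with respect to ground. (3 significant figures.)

Open-circuit (no load on X): V_th = V_CC · R2/(R1 + R2) = 14.4 × 41.1/(1.730 + 41.1) = 13.82 V.
Looking into X with the source shorted: R_th = R1·R2/(R1+R2) = 1.730 × 41.1/42.83 = 1.660 kΩ.

V_th ≈ 13.8 V, R_th ≈ 1.66 kΩ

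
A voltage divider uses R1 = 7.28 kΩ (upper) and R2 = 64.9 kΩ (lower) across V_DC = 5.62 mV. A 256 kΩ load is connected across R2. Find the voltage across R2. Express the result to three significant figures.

V_out ≈ 4.93 mV

R2 ‖ R_L = (64.9 × 256)/(64.9 + 256) = 51.77 kΩ.
Voltage divider with the loaded lower leg: V_out = 5.62 × 51.77/(7.28 + 51.77) = 5.62 × 0.8767 = 4.927 mV.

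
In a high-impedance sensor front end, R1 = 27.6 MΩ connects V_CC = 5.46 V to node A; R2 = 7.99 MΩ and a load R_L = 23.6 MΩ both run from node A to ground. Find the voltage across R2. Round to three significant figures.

The load sits in parallel with R2, giving an effective lower resistance R2' = R2·R_L/(R2+R_L) = 5.969 MΩ.
Then V_out = V_CC · R2'/(R1 + R2') = 5.46 × 5.969/33.57 = 0.9709 V.

V_out ≈ 0.971 V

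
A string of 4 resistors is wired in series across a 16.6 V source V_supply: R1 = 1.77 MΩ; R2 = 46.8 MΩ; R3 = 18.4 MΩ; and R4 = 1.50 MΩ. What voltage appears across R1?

Total series resistance ΣR = 1.77 + 46.8 + 18.4 + 1.50 = 68.47 MΩ.
Voltage divider: V = V_supply · (1.770 / 68.47) = 16.6 × 0.02585 = 0.4291 V.

V ≈ 0.429 V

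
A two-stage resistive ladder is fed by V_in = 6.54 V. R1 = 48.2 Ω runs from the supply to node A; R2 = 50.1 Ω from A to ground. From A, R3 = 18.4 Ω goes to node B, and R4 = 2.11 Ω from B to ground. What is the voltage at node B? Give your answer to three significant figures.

V_B ≈ 0.156 V

Looking into the second stage from A: R3 + R4 = 20.51 Ω appears in parallel with R2.
Effective lower resistance at A: R2 ‖ 20.51 = 14.55 Ω.
So V_A = 6.54 × 0.2319 = 1.517 V.
V_B = V_A × 0.1029 = 0.1560 V.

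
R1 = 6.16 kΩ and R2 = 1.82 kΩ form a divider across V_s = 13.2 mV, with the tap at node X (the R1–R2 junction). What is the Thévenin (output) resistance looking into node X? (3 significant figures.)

R_th ≈ 1.40 kΩ

Zeroing V_s shorts the top of R1 to ground, so R_th = R1 ‖ R2 = 1.405 kΩ.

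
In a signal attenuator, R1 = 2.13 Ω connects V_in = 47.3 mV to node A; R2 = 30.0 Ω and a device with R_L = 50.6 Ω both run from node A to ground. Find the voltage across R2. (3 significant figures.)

V_out ≈ 42.5 mV

First combine the lower leg with the load: R2 ‖ R_L = 18.83 Ω.
Voltage divider with the loaded lower leg: V_out = 47.3 × 18.83/(2.13 + 18.83) = 47.3 × 0.8984 = 42.49 mV.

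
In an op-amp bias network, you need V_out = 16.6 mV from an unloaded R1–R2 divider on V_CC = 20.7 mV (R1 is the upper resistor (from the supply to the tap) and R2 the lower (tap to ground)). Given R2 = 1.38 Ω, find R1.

Required fraction k = V_out/V_CC = 0.8019.
Rearranging, R1 = R2·(1−k)/k = 1.38 × 0.2470 = 0.3408 Ω.

R1 ≈ 0.341 Ω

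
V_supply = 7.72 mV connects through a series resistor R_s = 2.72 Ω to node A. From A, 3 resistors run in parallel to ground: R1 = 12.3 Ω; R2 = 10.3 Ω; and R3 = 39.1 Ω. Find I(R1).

I ≈ 0.404 mA

Equivalent of the parallel group: R_p = 4.903 Ω.
V_A = 7.72 × 4.903/7.623 = 4.965 mV.
Branch current I = V_A/R1 = 4.965/12.3 = 0.4037 mA.
(Equivalently: I_total = 1.013 mA, then current-divider fraction G_k/ΣG = 0.3986.)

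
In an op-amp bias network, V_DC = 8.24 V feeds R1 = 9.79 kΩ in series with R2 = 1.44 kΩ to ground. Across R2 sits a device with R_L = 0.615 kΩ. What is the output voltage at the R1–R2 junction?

R2 ‖ R_L = (1.44 × 0.615)/(1.44 + 0.615) = 0.4309 kΩ.
Voltage divider with the loaded lower leg: V_out = 8.24 × 0.4309/(9.79 + 0.4309) = 8.24 × 0.04216 = 0.3474 V.
(Unloaded it would be 1.06 V; the load pulls it down.)

V_out ≈ 0.347 V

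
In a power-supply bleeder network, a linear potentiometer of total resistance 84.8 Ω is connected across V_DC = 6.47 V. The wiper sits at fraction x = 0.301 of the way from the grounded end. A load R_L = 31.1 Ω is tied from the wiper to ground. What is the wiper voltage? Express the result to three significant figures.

V_out ≈ 1.24 V

Lower segment x·R_p = 25.52 Ω; upper segment (1−x)·R_p = 59.28 Ω.
(x·R_p) ‖ R_L = 14.02 Ω.
Then V_out = V_DC · 14.02/(59.28 + 14.02) = 1.238 V.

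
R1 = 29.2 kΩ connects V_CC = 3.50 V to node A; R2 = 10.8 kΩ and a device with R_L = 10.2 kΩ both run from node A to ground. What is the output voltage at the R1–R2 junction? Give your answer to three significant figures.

First combine the lower leg with the load: R2 ‖ R_L = 5.246 kΩ.
Now apply the divider: V_out = 3.50 × 0.1523 = 0.5330 V.

V_out ≈ 0.533 V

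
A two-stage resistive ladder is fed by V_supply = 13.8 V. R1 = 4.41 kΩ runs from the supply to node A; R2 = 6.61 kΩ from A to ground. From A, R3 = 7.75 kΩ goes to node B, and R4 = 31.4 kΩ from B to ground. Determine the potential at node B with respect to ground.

Node A sees R2 in parallel with the series input of stage 2, R3 + R4 = 39.15 kΩ.
R2 ‖ (R3+R4) = 5.655 kΩ.
V_A = 13.8 × 5.655/(4.41 + 5.655) = 7.754 V.
Then the unloaded second divider: V_B = V_A × R4/(R3+R4) = 7.754 × 0.8020 = 6.219 V.

V_B ≈ 6.22 V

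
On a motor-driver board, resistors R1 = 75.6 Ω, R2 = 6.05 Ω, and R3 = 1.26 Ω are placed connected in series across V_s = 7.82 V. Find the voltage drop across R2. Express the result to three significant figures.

Total series resistance ΣR = 75.6 + 6.05 + 1.26 = 82.91 Ω.
V = V_s · R/ΣR = 7.82 × 0.07297 = 0.5706 V.

V ≈ 0.571 V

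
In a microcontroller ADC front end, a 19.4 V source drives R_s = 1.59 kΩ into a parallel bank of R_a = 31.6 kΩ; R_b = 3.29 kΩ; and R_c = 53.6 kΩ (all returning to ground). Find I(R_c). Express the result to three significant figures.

Parallel bank: R_p = 1/(1/31.6 + 1/3.29 + 1/53.6) = 2.823 kΩ.
V_A = 19.4 × 2.823/4.413 = 12.41 V.
I(R_c) = V_A / R_c = 12.41/53.6 = 0.2315 mA.

I ≈ 0.232 mA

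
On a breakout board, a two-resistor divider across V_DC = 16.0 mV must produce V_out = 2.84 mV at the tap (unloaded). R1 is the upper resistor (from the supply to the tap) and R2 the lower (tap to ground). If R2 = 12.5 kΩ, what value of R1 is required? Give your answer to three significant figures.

The divider ratio is R2/(R1+R2) = 2.84/16.0 = 0.1775.
Rearranging, R1 = R2·(1−k)/k = 12.5 × 4.634 = 57.92 kΩ.

R1 ≈ 57.9 kΩ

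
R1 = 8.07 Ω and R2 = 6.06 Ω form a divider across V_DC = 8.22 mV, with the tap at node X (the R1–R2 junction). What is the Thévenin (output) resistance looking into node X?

With V_DC suppressed (replaced by a short), R_th = R1 ‖ R2 = (8.070 × 6.06)/(8.070 + 6.06) = 3.461 Ω.

R_th ≈ 3.46 Ω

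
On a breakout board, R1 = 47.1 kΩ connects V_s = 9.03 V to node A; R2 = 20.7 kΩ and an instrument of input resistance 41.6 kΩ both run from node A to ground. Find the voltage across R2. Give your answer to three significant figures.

V_out ≈ 2.05 V

R2 ‖ R_L = (20.7 × 41.6)/(20.7 + 41.6) = 13.82 kΩ.
Voltage divider with the loaded lower leg: V_out = 9.03 × 13.82/(47.1 + 13.82) = 9.03 × 0.2269 = 2.049 V.
(Unloaded it would be 2.76 V; the load pulls it down.)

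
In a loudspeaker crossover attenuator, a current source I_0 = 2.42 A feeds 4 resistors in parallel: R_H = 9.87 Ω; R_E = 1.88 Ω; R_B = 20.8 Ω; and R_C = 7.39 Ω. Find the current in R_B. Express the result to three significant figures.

Total conductance ΣG = 1/9.87 + 1/1.88 + 1/20.8 + 1/7.39 = 0.8166 (units of 1/Ω).
By the current-divider rule, I = I_0 · G_k/ΣG = 2.42 × 0.05887 = 0.1425 A.

I ≈ 0.142 A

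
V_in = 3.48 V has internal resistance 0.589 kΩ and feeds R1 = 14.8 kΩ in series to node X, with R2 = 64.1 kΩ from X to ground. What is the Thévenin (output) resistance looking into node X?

R_th ≈ 12.4 kΩ

R1' = 0.589 + 14.8 = 15.39 kΩ (source resistance + R1).
Looking into X with the source shorted: R_th = R1'·R2/(R1'+R2) = 15.39 × 64.1/79.49 = 12.41 kΩ.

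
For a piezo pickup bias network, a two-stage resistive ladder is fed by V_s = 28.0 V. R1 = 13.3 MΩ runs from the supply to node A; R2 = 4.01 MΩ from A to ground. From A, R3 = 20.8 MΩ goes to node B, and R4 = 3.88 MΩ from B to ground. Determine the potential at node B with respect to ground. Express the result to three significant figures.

Looking into the second stage from A: R3 + R4 = 24.68 MΩ appears in parallel with R2.
R2 ‖ (R3+R4) = 3.450 MΩ.
So V_A = 28.0 × 0.2059 = 5.767 V.
Then the unloaded second divider: V_B = V_A × R4/(R3+R4) = 5.767 × 0.1572 = 0.9066 V.

V_B ≈ 0.907 V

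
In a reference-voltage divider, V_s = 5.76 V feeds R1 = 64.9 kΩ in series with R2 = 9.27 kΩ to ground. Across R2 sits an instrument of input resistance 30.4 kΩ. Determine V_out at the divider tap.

First combine the lower leg with the load: R2 ‖ R_L = 7.104 kΩ.
Then V_out = V_s · R2'/(R1 + R2') = 5.76 × 7.104/72.00 = 0.5683 V.

V_out ≈ 0.568 V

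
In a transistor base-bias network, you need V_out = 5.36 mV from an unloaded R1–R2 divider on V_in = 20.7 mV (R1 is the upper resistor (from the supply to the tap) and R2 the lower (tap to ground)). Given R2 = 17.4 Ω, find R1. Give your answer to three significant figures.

V_out/V_in = R2/(R1+R2) = 0.2589.
R1 = R2·(1/k − 1) = 17.4 × 2.862 = 49.80 Ω.

R1 ≈ 49.8 Ω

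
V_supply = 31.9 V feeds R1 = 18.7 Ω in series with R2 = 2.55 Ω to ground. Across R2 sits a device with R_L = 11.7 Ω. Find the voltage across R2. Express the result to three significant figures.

V_out ≈ 3.21 V

The load sits in parallel with R2, giving an effective lower resistance R2' = R2·R_L/(R2+R_L) = 2.094 Ω.
Then V_out = V_supply · R2'/(R1 + R2') = 31.9 × 2.094/20.79 = 3.212 V.
(Unloaded it would be 3.83 V; the load pulls it down.)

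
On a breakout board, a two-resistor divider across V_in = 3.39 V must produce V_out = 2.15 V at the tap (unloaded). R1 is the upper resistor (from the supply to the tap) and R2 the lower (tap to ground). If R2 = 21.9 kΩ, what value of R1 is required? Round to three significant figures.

R1 ≈ 12.6 kΩ

Required fraction k = V_out/V_in = 0.6342.
So R1 = R2 · (V_in/V_out − 1) = 21.9 × (3.39/2.15 − 1) = 21.9 × 0.5767 = 12.63 kΩ.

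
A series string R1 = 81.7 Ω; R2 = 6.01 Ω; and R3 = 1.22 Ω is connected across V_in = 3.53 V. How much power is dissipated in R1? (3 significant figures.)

P ≈ 0.129 W

Series current I = V_in/ΣR = 3.53/88.93 = 0.03969 A.
P = I²R = 0.001576 × 81.7 = 0.1287 W.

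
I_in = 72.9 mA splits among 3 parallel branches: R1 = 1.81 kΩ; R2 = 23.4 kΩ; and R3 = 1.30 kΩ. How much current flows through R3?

I ≈ 41.1 mA

ΣG = 1/1.81 + 1/23.4 + 1/1.30 = 1.364.
R3 takes the fraction G_k/ΣG = 0.7692/1.364 = 0.5638, so I = 72.9 × 0.5638 = 41.10 mA.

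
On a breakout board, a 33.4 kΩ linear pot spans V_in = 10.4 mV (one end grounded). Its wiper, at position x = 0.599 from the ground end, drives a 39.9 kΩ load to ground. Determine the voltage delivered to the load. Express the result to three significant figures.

V_out ≈ 5.19 mV

Split the track: R_lower = x·R_p = 20.01 kΩ, R_upper = (1−x)·R_p = 13.39 kΩ.
R_L loads the lower segment: effective lower R = 13.33 kΩ.
V_out = 10.4 × 13.33/(13.39 + 13.33) = 5.187 mV.
(Unloaded: V_out = x·V_in = 6.23 mV.)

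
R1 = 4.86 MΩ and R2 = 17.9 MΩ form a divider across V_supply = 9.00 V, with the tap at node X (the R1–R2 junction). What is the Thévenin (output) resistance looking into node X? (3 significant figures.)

Looking into X with the source shorted: R_th = R1·R2/(R1+R2) = 4.860 × 17.9/22.76 = 3.822 MΩ.

R_th ≈ 3.82 MΩ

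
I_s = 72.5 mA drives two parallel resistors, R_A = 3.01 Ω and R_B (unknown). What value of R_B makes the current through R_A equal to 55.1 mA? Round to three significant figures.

The fraction through R_A equals R_B/(R_A+R_B).
55.1/72.5 = R_B/(R_A + R_B) → R_B = R_A · (0.7600)/(1 − 0.7600) = 3.01 × 3.167 = 9.532 Ω.

R_B ≈ 9.53 Ω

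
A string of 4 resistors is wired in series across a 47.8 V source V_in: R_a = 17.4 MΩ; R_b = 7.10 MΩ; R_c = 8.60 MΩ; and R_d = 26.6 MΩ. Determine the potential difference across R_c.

V ≈ 6.89 V

ΣR = 17.4 + 7.10 + 8.60 + 26.6 = 59.70 MΩ.
By the voltage-divider rule, V = 47.8 × 8.600/59.70 = 6.886 V.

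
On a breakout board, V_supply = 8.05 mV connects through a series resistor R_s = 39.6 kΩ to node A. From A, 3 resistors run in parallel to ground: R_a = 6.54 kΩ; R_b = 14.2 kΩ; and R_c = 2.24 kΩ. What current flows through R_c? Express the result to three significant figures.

I ≈ 0.131 µA

Equivalent of the parallel group: R_p = 1.493 kΩ.
V_A by voltage divider: V_A = 8.05 × 1.493/(39.6 + 1.493) = 0.2925 mV.
I(R_c) = V_A / R_c = 0.2925/2.24 = 0.1306 µA.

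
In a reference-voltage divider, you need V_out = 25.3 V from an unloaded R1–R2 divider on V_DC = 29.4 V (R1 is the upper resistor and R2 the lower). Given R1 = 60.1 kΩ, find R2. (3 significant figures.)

V_out/V_DC = R2/(R1+R2) = 0.8605.
Rearranging, R2 = R1·k/(1−k) = 60.1 × 6.171 = 370.9 kΩ.

R2 ≈ 371 kΩ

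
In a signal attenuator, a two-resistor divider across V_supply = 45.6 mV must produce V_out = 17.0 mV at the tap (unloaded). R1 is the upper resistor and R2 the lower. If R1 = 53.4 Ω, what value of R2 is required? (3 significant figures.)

R2 ≈ 31.7 Ω

The divider ratio is R2/(R1+R2) = 17.0/45.6 = 0.3728.
So R2 = R1 · V_out/(V_supply − V_out) = 53.4 × 17.0/(45.6 − 17.0) = 53.4 × 0.5944 = 31.74 Ω.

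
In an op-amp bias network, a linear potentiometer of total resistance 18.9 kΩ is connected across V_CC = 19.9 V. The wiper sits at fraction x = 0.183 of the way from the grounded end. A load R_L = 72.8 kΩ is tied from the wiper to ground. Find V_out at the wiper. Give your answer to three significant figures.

Split the track: R_lower = x·R_p = 3.459 kΩ, R_upper = (1−x)·R_p = 15.44 kΩ.
R_L loads the lower segment: effective lower R = 3.302 kΩ.
Loaded-divider output: V_out = 19.9 × 0.1762 = 3.506 V.
(Unloaded: V_out = x·V_CC = 3.64 V.)

V_out ≈ 3.51 V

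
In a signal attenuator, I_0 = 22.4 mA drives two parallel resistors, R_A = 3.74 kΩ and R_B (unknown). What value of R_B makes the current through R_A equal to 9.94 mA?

R_B ≈ 2.98 kΩ

Two-branch current divider: I_A = I_0 · R_B/(R_A + R_B).
9.94/22.4 = R_B/(R_A + R_B) → R_B = R_A · (0.4438)/(1 − 0.4438) = 3.74 × 0.7978 = 2.984 kΩ.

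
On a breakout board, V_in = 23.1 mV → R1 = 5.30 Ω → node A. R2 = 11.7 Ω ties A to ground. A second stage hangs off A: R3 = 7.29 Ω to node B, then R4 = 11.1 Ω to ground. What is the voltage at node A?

Looking into the second stage from A: R3 + R4 = 18.39 Ω appears in parallel with R2.
R2 ‖ (R3+R4) = 7.151 Ω.
V_A = 23.1 × 7.151/(5.30 + 7.151) = 13.27 mV.

V_A ≈ 13.3 mV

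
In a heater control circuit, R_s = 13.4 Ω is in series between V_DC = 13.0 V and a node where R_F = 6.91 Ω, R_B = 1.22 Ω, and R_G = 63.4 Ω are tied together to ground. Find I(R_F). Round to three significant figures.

Combine the parallel branches: R_p = (1/6.91 + 1/1.22 + 1/63.4)⁻¹ = 1.020 Ω.
Node voltage V_A = V_DC · R_p/(R_s + R_p) = 13.0 × 0.07075 = 0.9198 V.
Branch current I = V_A/R_F = 0.9198/6.91 = 0.1331 A.

I ≈ 0.133 A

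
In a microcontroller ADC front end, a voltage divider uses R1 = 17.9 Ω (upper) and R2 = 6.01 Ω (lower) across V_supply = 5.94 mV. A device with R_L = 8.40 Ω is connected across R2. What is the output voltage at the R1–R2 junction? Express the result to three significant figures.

The load sits in parallel with R2, giving an effective lower resistance R2' = R2·R_L/(R2+R_L) = 3.503 Ω.
Then V_out = V_supply · R2'/(R1 + R2') = 5.94 × 3.503/21.40 = 0.9723 mV.

V_out ≈ 0.972 mV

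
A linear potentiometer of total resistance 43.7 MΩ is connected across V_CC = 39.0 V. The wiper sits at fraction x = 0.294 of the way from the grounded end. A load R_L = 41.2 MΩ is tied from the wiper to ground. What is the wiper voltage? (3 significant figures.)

V_out ≈ 9.40 V

Lower segment x·R_p = 12.85 MΩ; upper segment (1−x)·R_p = 30.85 MΩ.
R_L loads the lower segment: effective lower R = 9.794 MΩ.
V_out = 39.0 × 9.794/(30.85 + 9.794) = 9.397 V.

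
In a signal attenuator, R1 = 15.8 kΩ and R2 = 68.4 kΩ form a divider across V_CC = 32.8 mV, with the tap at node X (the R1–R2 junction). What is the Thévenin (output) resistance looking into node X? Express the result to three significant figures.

R_th ≈ 12.8 kΩ

With V_CC suppressed (replaced by a short), R_th = R1 ‖ R2 = (15.80 × 68.4)/(15.80 + 68.4) = 12.84 kΩ.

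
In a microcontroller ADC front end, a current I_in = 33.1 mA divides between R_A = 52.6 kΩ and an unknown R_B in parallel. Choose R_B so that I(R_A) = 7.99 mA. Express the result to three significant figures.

R_B ≈ 16.7 kΩ

In a two-way split, I_A/I_in = R_B/(R_A + R_B).
7.99/33.1 = R_B/(R_A + R_B) → R_B = R_A · (0.2414)/(1 − 0.2414) = 52.6 × 0.3182 = 16.74 kΩ.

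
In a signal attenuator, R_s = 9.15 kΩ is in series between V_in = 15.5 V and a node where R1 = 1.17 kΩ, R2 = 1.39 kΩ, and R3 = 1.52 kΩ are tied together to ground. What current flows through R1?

Combine the parallel branches: R_p = (1/1.17 + 1/1.39 + 1/1.52)⁻¹ = 0.4480 kΩ.
Node voltage V_A = V_in · R_p/(R_s + R_p) = 15.5 × 0.04668 = 0.7235 V.
Branch current I = V_A/R1 = 0.7235/1.17 = 0.6184 mA.

I ≈ 0.618 mA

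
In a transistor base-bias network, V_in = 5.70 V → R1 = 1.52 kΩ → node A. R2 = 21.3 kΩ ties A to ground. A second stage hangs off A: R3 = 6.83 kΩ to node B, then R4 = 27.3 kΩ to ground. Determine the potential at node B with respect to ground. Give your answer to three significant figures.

Looking into the second stage from A: R3 + R4 = 34.13 kΩ appears in parallel with R2.
R2 ‖ (R3+R4) = 13.12 kΩ.
First divider: V_A = V_in · 13.12/(1.52 + 13.12) = 5.108 V.
Stage 2 is unloaded, so V_B = V_A · R4/(R3+R4) = 5.108 × 27.3/34.13 = 4.086 V.

V_B ≈ 4.09 V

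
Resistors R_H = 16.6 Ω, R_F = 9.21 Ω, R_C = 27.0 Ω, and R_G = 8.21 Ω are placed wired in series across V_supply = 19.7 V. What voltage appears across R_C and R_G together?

ΣR = 16.6 + 9.21 + 27.0 + 8.21 = 61.02 Ω.
R_{R_C..R_G} = 27.0 + 8.21 = 35.21 Ω.
V = V_supply · R/ΣR = 19.7 × 0.5770 = 11.37 V.

V ≈ 11.4 V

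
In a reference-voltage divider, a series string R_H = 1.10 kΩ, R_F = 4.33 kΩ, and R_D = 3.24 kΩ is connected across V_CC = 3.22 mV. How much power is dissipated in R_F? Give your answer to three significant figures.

The common current is I = 3.22/8.670 = 0.3714 µA.
P = I²R = 0.1379 × 4.33 = 0.5973 nW.

P ≈ 0.597 nW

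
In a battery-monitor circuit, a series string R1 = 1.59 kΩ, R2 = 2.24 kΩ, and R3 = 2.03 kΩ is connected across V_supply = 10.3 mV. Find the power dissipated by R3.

The common current is I = 10.3/5.860 = 1.758 µA.
P(R3) = I²·R3 = (1.758)² × 2.03 = 6.272 nW.

P ≈ 6.27 nW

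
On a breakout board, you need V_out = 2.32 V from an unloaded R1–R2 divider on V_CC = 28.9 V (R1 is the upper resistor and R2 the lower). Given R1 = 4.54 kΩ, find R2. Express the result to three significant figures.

V_out/V_CC = R2/(R1+R2) = 0.08028.
R2 = R1 · 0.08028/(1 − 0.08028) = 0.3963 kΩ.

R2 ≈ 0.396 kΩ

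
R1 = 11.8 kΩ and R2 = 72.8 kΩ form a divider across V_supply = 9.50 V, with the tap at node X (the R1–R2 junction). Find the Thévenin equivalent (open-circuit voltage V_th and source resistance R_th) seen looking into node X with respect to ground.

Open-circuit (no load on X): V_th = V_supply · R2/(R1 + R2) = 9.50 × 72.8/(11.80 + 72.8) = 8.175 V.
Looking into X with the source shorted: R_th = R1·R2/(R1+R2) = 11.80 × 72.8/84.60 = 10.15 kΩ.

V_th ≈ 8.17 V, R_th ≈ 10.2 kΩ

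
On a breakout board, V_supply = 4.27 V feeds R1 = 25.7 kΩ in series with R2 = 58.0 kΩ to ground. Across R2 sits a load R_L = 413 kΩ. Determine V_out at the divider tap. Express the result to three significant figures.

R2 ‖ R_L = (58.0 × 413)/(58.0 + 413) = 50.86 kΩ.
Voltage divider with the loaded lower leg: V_out = 4.27 × 50.86/(25.7 + 50.86) = 4.27 × 0.6643 = 2.837 V.

V_out ≈ 2.84 V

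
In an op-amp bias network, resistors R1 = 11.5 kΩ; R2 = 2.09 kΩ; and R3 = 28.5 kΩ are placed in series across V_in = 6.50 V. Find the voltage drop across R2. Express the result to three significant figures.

Total series resistance ΣR = 11.5 + 2.09 + 28.5 = 42.09 kΩ.
V = V_in · R/ΣR = 6.50 × 0.04966 = 0.3228 V.

V ≈ 0.323 V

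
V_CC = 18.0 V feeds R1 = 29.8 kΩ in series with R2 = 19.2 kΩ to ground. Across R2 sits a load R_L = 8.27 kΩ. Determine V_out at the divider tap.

The load sits in parallel with R2, giving an effective lower resistance R2' = R2·R_L/(R2+R_L) = 5.780 kΩ.
Then V_out = V_CC · R2'/(R1 + R2') = 18.0 × 5.780/35.58 = 2.924 V.
(Unloaded it would be 7.05 V; the load pulls it down.)

V_out ≈ 2.92 V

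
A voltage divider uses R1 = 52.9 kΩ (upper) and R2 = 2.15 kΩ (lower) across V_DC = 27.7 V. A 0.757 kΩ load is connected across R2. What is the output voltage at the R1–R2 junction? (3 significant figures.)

The load sits in parallel with R2, giving an effective lower resistance R2' = R2·R_L/(R2+R_L) = 0.5599 kΩ.
Voltage divider with the loaded lower leg: V_out = 27.7 × 0.5599/(52.9 + 0.5599) = 27.7 × 0.01047 = 0.2901 V.
(Unloaded it would be 1.08 V; the load pulls it down.)

V_out ≈ 0.290 V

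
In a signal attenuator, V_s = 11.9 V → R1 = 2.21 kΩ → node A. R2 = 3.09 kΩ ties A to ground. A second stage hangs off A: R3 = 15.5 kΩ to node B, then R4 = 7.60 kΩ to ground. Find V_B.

V_B ≈ 2.16 V

Node A sees R2 in parallel with the series input of stage 2, R3 + R4 = 23.10 kΩ.
R2 ‖ (R3+R4) = 2.725 kΩ.
V_A = 11.9 × 2.725/(2.21 + 2.725) = 6.571 V.
V_B = V_A × 0.3290 = 2.162 V.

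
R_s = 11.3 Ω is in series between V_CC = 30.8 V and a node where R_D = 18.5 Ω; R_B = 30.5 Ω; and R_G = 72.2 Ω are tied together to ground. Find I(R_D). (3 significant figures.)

Equivalent of the parallel group: R_p = 9.931 Ω.
Node voltage V_A = V_CC · R_p/(R_s + R_p) = 30.8 × 0.4678 = 14.41 V.
I(R_D) = V_A / R_D = 14.41/18.5 = 0.7788 A.
(Check via current divider: I_total = 1.451 A; share G_k/ΣG = 0.5368 → same result.)

I ≈ 0.779 A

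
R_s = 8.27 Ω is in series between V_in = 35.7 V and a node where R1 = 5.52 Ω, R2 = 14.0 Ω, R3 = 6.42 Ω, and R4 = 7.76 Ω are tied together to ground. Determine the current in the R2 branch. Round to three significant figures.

I ≈ 0.469 A

Combine the parallel branches: R_p = (1/5.52 + 1/14.0 + 1/6.42 + 1/7.76)⁻¹ = 1.861 Ω.
V_A by voltage divider: V_A = 35.7 × 1.861/(8.27 + 1.861) = 6.559 V.
Branch current I = V_A/R2 = 6.559/14.0 = 0.4685 A.
(Check via current divider: I_total = 3.524 A; share G_k/ΣG = 0.1330 → same result.)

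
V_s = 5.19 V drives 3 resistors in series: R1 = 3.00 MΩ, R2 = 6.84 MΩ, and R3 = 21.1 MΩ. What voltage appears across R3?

V ≈ 3.54 V

Total series resistance ΣR = 3.00 + 6.84 + 21.1 = 30.94 MΩ.
Voltage divider: V = V_s · (21.10 / 30.94) = 5.19 × 0.6820 = 3.539 V.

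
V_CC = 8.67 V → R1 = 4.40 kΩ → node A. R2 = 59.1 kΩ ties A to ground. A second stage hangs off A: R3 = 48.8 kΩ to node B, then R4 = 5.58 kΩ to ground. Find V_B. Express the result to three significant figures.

The second stage (R3 + R4 = 54.38 kΩ) loads node A in parallel with R2.
R2 ‖ (R3+R4) = 28.32 kΩ.
First divider: V_A = V_CC · 28.32/(4.40 + 28.32) = 7.504 V.
Then the unloaded second divider: V_B = V_A × R4/(R3+R4) = 7.504 × 0.1026 = 0.7700 V.

V_B ≈ 0.770 V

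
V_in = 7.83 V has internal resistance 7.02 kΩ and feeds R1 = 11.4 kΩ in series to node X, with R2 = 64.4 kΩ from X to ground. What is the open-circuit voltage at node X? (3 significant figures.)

R1' = 7.02 + 11.4 = 18.42 kΩ (source resistance + R1).
V_th is the unloaded tap voltage: V_in · R2/(R1'+R2) = 7.83 × 0.7776 = 6.089 V.

V_th ≈ 6.09 V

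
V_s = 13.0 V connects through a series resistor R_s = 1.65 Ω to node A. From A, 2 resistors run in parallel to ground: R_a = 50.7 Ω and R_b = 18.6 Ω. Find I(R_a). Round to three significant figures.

I ≈ 0.229 A

Equivalent of the parallel group: R_p = 13.61 Ω.
Node voltage V_A = V_s · R_p/(R_s + R_p) = 13.0 × 0.8919 = 11.59 V.
I(R_a) = V_A / R_a = 11.59/50.7 = 0.2287 A.
(Check via current divider: I_total = 0.8520 A; share G_k/ΣG = 0.2684 → same result.)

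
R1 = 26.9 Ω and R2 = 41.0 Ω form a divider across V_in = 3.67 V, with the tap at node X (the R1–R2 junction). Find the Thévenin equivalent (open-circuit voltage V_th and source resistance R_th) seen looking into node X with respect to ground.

V_th ≈ 2.22 V, R_th ≈ 16.2 Ω

V_th is the unloaded tap voltage: V_in · R2/(R1+R2) = 3.67 × 0.6038 = 2.216 V.
Zeroing V_in shorts the top of R1 to ground, so R_th = R1 ‖ R2 = 16.24 Ω.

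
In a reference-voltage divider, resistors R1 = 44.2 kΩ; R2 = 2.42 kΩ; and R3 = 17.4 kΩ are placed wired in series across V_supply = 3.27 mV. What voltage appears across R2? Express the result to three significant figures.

V ≈ 0.124 mV

Total series resistance ΣR = 44.2 + 2.42 + 17.4 = 64.02 kΩ.
Voltage divider: V = V_supply · (2.420 / 64.02) = 3.27 × 0.03780 = 0.1236 mV.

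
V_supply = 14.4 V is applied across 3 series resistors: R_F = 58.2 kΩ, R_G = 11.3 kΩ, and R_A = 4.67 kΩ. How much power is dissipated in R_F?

The common current is I = 14.4/74.17 = 0.1941 mA.
P(R_F) = I²·R_F = (0.1941)² × 58.2 = 2.194 mW.

P ≈ 2.19 mW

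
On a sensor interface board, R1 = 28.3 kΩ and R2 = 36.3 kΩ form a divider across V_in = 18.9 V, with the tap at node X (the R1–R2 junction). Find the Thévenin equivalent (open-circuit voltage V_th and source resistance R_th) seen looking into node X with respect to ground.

With X open, the divider is unloaded: V_th = 18.9 × 36.3/64.60 = 10.62 V.
Looking into X with the source shorted: R_th = R1·R2/(R1+R2) = 28.30 × 36.3/64.60 = 15.90 kΩ.

V_th ≈ 10.6 V, R_th ≈ 15.9 kΩ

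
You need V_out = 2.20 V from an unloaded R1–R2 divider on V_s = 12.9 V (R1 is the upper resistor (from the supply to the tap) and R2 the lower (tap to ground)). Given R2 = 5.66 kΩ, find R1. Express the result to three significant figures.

R1 ≈ 27.5 kΩ

The divider ratio is R2/(R1+R2) = 2.20/12.9 = 0.1705.
So R1 = R2 · (V_s/V_out − 1) = 5.66 × (12.9/2.20 − 1) = 5.66 × 4.864 = 27.53 kΩ.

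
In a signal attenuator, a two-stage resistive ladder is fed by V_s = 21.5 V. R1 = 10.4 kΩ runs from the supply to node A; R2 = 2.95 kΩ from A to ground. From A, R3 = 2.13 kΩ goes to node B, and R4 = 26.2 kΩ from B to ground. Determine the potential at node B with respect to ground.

V_B ≈ 4.06 V

The second stage (R3 + R4 = 28.33 kΩ) loads node A in parallel with R2.
R2 ‖ (R3+R4) = 2.672 kΩ.
V_A = 21.5 × 2.672/(10.4 + 2.672) = 4.394 V.
Stage 2 is unloaded, so V_B = V_A · R4/(R3+R4) = 4.394 × 26.2/28.33 = 4.064 V.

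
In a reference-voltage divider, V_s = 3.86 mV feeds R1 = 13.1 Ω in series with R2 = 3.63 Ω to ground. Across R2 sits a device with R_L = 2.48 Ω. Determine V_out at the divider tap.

First combine the lower leg with the load: R2 ‖ R_L = 1.473 Ω.
Now apply the divider: V_out = 3.86 × 0.1011 = 0.3903 mV.

V_out ≈ 0.390 mV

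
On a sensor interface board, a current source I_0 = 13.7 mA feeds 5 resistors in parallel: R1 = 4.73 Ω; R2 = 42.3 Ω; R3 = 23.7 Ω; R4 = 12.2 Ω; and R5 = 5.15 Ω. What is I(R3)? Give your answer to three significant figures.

I ≈ 1.04 mA

Total conductance ΣG = 1/4.73 + 1/42.3 + 1/23.7 + 1/12.2 + 1/5.15 = 0.5534 (units of 1/Ω).
Current divider: I(R3) = I_0 · G_k/ΣG = 13.7 × (0.04219/0.5534) = 13.7 × 0.07625 = 1.045 mA.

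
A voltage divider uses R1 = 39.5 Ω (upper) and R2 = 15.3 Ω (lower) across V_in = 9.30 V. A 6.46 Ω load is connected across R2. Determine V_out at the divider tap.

The load sits in parallel with R2, giving an effective lower resistance R2' = R2·R_L/(R2+R_L) = 4.542 Ω.
Voltage divider with the loaded lower leg: V_out = 9.30 × 4.542/(39.5 + 4.542) = 9.30 × 0.1031 = 0.9591 V.
(Unloaded it would be 2.60 V; the load pulls it down.)

V_out ≈ 0.959 V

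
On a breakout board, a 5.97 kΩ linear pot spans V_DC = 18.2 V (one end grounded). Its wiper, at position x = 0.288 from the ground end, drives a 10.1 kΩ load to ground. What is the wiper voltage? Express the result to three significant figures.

V_out ≈ 4.67 V

Split the track: R_lower = x·R_p = 1.719 kΩ, R_upper = (1−x)·R_p = 4.251 kΩ.
(x·R_p) ‖ R_L = 1.469 kΩ.
Loaded-divider output: V_out = 18.2 × 0.2569 = 4.675 V.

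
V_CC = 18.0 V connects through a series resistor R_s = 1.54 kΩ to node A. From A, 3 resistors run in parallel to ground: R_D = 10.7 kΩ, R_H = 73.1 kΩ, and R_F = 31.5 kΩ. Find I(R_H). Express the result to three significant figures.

I ≈ 0.203 mA

Parallel bank: R_p = 1/(1/10.7 + 1/73.1 + 1/31.5) = 7.200 kΩ.
V_A = 18.0 × 7.200/8.740 = 14.83 V.
I(R_H) = V_A / R_H = 14.83/73.1 = 0.2029 mA.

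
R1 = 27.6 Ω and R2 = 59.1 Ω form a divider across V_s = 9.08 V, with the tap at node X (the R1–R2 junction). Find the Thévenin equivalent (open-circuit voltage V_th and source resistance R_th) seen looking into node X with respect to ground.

Open-circuit (no load on X): V_th = V_s · R2/(R1 + R2) = 9.08 × 59.1/(27.60 + 59.1) = 6.189 V.
Zeroing V_s shorts the top of R1 to ground, so R_th = R1 ‖ R2 = 18.81 Ω.

V_th ≈ 6.19 V, R_th ≈ 18.8 Ω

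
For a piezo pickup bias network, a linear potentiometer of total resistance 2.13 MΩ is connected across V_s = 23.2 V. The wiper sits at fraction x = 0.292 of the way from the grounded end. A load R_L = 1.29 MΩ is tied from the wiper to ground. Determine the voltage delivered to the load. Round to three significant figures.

V_out ≈ 5.05 V

Lower segment x·R_p = 0.6220 MΩ; upper segment (1−x)·R_p = 1.508 MΩ.
(x·R_p) ‖ R_L = 0.4196 MΩ.
Then V_out = V_s · 0.4196/(1.508 + 0.4196) = 5.050 V.
(Unloaded: V_out = x·V_s = 6.77 V.)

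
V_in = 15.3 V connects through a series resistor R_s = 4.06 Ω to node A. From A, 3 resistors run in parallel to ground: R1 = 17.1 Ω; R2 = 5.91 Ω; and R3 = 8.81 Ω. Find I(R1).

Combine the parallel branches: R_p = (1/17.1 + 1/5.91 + 1/8.81)⁻¹ = 2.931 Ω.
V_A = 15.3 × 2.931/6.991 = 6.414 V.
I(R1) = V_A / R1 = 6.414/17.1 = 0.3751 A.

I ≈ 0.375 A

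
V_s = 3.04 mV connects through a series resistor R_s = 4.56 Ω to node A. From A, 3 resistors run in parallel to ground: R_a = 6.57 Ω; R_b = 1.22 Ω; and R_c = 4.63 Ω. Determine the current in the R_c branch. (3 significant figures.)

I ≈ 0.102 mA

Combine the parallel branches: R_p = (1/6.57 + 1/1.22 + 1/4.63)⁻¹ = 0.8418 Ω.
V_A = 3.04 × 0.8418/5.402 = 0.4738 mV.
Branch current I = V_A/R_c = 0.4738/4.63 = 0.1023 mA.
(Check via current divider: I_total = 0.5628 mA; share G_k/ΣG = 0.1818 → same result.)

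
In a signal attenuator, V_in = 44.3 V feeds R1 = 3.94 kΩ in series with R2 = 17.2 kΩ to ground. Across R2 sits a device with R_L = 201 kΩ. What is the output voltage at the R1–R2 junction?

First combine the lower leg with the load: R2 ‖ R_L = 15.84 kΩ.
Then V_out = V_in · R2'/(R1 + R2') = 44.3 × 15.84/19.78 = 35.48 V.
(Unloaded it would be 36.0 V; the load pulls it down.)

V_out ≈ 35.5 V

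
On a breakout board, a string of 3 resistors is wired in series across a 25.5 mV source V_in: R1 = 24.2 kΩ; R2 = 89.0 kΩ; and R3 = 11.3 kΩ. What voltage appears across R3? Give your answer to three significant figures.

Series total: ΣR = 24.2 + 89.0 + 11.3 = 124.5 kΩ.
By the voltage-divider rule, V = 25.5 × 11.30/124.5 = 2.314 mV.

V ≈ 2.31 mV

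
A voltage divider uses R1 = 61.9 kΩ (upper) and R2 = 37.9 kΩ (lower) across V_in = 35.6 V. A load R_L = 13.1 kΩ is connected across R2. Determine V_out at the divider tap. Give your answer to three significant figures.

First combine the lower leg with the load: R2 ‖ R_L = 9.735 kΩ.
Then V_out = V_in · R2'/(R1 + R2') = 35.6 × 9.735/71.64 = 4.838 V.

V_out ≈ 4.84 V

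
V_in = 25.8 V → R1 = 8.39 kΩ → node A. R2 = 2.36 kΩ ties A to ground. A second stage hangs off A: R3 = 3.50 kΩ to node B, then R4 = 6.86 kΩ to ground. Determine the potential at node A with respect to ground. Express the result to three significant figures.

Node A sees R2 in parallel with the series input of stage 2, R3 + R4 = 10.36 kΩ.
R2 ‖ (R3+R4) = 1.922 kΩ.
V_A = 25.8 × 1.922/(8.39 + 1.922) = 4.809 V.

V_A ≈ 4.81 V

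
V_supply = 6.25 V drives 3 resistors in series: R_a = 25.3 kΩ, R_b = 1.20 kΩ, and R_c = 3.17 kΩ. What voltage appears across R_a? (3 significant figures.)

Series total: ΣR = 25.3 + 1.20 + 3.17 = 29.67 kΩ.
Voltage divider: V = V_supply · (25.30 / 29.67) = 6.25 × 0.8527 = 5.329 V.

V ≈ 5.33 V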